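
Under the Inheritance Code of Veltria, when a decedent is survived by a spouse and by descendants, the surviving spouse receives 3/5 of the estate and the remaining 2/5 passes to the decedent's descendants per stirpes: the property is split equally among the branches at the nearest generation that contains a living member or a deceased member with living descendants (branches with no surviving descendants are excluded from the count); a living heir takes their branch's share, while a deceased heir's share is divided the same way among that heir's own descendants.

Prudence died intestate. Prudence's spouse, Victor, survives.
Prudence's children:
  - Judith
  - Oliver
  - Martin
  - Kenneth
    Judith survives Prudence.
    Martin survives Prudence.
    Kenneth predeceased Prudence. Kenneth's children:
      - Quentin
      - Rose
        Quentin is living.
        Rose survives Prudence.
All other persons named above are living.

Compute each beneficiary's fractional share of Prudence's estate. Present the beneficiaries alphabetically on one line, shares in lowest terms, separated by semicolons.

Judith 1/10; Martin 1/10; Oliver 1/10; Quentin 1/20; Rose 1/20; Victor 3/5

Victor, as surviving spouse, takes 3/5.
The remaining 2/5 passes to Prudence's descendants per stirpes.
The 2/5 is divided into 4 equal shares of 1/10 among Judith, Oliver, Martin, Kenneth.
Judith is living and takes 1/10.
Oliver is living and takes 1/10.
Martin is living and takes 1/10.
Kenneth predeceased; the 1/10 allotted to Kenneth's branch passes to Kenneth's issue by representation.
The 1/10 is divided into 2 equal shares of 1/20 among Quentin, Rose.
Quentin is living and takes 1/20.
Rose is living and takes 1/20.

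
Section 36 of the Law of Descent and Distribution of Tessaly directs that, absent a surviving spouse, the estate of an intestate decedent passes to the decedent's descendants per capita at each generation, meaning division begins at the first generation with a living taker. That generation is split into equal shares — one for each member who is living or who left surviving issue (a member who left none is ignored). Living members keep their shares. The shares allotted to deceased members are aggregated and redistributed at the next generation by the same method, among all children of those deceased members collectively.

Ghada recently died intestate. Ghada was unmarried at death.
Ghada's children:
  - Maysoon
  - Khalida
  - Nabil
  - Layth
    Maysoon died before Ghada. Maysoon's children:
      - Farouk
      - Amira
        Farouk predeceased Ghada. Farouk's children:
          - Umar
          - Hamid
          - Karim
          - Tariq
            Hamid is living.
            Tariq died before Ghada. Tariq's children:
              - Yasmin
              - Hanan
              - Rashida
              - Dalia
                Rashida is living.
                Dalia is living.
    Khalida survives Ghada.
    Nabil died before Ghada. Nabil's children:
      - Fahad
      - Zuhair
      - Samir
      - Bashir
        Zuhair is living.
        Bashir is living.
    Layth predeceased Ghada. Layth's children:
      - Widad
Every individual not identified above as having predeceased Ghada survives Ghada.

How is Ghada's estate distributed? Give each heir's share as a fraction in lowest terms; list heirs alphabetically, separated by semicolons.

There is no surviving spouse, so the entire estate passes to Ghada's descendants per capita at each generation.
At generation 1 (Maysoon, Khalida, Nabil, Layth) there are 4 shares of (1)/4 = 1/4 each.
Living: Khalida — each takes 1/4.
Deceased: Maysoon, Nabil, and Layth. Their combined 3/4 is pooled and carried to generation 2.
At generation 2 (Farouk, Amira, Fahad, Zuhair, Samir, Bashir, Widad) there are 7 shares of (3/4)/7 = 3/28 each.
Living: Amira, Fahad, Zuhair, Samir, Bashir, and Widad — each takes 3/28.
Deceased: Farouk. That 3/28 share is carried to generation 3.
At generation 3 (Umar, Hamid, Karim, Tariq) there are 4 shares of (3/28)/4 = 3/112 each.
Living: Umar, Hamid, and Karim — each takes 3/112.
Deceased: Tariq. That 3/112 share is carried to generation 4.
At generation 4 (Yasmin, Hanan, Rashida, Dalia) there are 4 shares of (3/112)/4 = 3/448 each.
Living: Yasmin, Hanan, Rashida, and Dalia — each takes 3/448.

Amira 3/28; Bashir 3/28; Dalia 3/448; Fahad 3/28; Hamid 3/112; Hanan 3/448; Karim 3/112; Khalida 1/4; Rashida 3/448; Samir 3/28; Umar 3/112; Widad 3/28; Yasmin 3/448; Zuhair 3/28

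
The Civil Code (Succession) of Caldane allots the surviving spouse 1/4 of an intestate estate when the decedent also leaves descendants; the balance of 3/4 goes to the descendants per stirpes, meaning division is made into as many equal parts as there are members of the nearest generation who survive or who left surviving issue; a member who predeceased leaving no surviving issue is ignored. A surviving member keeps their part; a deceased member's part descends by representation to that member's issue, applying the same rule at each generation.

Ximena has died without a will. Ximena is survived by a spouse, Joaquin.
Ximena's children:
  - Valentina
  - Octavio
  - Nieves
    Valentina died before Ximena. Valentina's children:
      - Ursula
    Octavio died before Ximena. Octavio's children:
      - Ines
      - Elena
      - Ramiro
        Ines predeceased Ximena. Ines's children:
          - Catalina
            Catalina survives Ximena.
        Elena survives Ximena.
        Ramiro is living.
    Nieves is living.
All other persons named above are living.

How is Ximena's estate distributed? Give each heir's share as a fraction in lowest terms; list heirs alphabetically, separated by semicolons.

Joaquin, as surviving spouse, takes 1/4.
The remaining 3/4 passes to Ximena's descendants per stirpes.
The 3/4 is divided into 3 equal shares of 1/4 among Valentina, Octavio, Nieves.
Valentina predeceased; the 1/4 allotted to Valentina's branch passes to Valentina's issue by representation.
Ursula is the sole taker at this level and receives the full 1/4.
Octavio predeceased; the 1/4 allotted to Octavio's branch passes to Octavio's issue by representation.
The 1/4 is divided into 3 equal shares of 1/12 among Ines, Elena, Ramiro.
Ines predeceased; the 1/12 allotted to Ines's branch passes to Ines's issue by representation.
Catalina is the sole taker at this level and receives the full 1/12.
Elena is living and takes 1/12.
Ramiro is living and takes 1/12.
Nieves is living and takes 1/4.

Catalina 1/12; Elena 1/12; Joaquin 1/4; Nieves 1/4; Ramiro 1/12; Ursula 1/4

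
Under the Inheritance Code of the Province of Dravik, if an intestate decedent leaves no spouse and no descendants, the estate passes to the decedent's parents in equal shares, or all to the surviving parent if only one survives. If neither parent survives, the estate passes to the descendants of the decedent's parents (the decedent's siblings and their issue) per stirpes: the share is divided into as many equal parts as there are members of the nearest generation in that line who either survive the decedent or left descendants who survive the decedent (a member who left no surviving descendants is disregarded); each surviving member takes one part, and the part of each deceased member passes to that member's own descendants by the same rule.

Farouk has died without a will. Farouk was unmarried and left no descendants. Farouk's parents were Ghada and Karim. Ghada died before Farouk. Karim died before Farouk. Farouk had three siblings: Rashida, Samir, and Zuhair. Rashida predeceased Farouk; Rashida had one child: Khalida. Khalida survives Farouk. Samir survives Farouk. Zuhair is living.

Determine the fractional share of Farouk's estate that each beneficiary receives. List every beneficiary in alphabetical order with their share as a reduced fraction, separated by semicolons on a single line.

Khalida 1/3; Samir 1/3; Zuhair 1/3

Neither parent survives and there are no descendants, so the estate passes to Farouk's siblings and their issue per stirpes.
The estate is divided into 3 equal shares of 1/3 among Rashida, Samir, Zuhair.
Rashida predeceased; the 1/3 allotted to Rashida's branch passes to Rashida's issue by representation.
Khalida is the sole taker at this level and receives the full 1/3.
Samir is living and takes 1/3.
Zuhair is living and takes 1/3.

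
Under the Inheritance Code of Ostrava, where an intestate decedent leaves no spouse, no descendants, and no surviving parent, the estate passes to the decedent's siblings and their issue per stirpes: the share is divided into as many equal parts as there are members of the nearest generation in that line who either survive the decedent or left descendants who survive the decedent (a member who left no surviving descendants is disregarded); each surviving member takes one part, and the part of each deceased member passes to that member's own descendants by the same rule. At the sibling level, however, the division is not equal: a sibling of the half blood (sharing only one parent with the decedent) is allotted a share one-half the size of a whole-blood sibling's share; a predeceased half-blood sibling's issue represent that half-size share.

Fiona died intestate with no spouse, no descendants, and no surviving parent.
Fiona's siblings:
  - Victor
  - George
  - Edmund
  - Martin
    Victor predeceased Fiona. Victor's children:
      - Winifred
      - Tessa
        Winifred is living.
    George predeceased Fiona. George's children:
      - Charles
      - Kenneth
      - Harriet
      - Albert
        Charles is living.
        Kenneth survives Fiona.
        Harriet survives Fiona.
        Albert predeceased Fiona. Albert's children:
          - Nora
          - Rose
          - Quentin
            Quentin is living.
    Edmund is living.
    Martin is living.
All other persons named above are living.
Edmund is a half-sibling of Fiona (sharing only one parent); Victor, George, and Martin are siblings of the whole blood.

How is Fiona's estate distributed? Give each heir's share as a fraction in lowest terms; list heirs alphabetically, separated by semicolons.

No spouse, descendants, or parent survives, so the estate passes to Fiona's siblings per stirpes.
Half-blood siblings count for one-half the weight of whole-blood siblings at the initial division.
Dividing 1 in proportion to weights (total weight 7/2): Victor (weight 1) → 2/7; George (weight 1) → 2/7; Edmund (weight 1/2) → 1/7; Martin (weight 1) → 2/7.
Victor predeceased; the 2/7 allotted to Victor's branch passes to Victor's issue by representation.
The 2/7 is divided into 2 equal shares of 1/7 among Winifred, Tessa.
Winifred is living and takes 1/7.
Tessa is living and takes 1/7.
George predeceased; the 2/7 allotted to George's branch passes to George's issue by representation.
The 2/7 is divided into 4 equal shares of 1/14 among Charles, Kenneth, Harriet, Albert.
Charles is living and takes 1/14.
Kenneth is living and takes 1/14.
Harriet is living and takes 1/14.
Albert predeceased; the 1/14 allotted to Albert's branch passes to Albert's issue by representation.
The 1/14 is divided into 3 equal shares of 1/42 among Nora, Rose, Quentin.
Nora is living and takes 1/42.
Rose is living and takes 1/42.
Quentin is living and takes 1/42.
Edmund is living and takes 1/7.
Martin is living and takes 2/7.

Charles 1/14; Edmund 1/7; Harriet 1/14; Kenneth 1/14; Martin 2/7; Nora 1/42; Quentin 1/42; Rose 1/42; Tessa 1/7; Winifred 1/7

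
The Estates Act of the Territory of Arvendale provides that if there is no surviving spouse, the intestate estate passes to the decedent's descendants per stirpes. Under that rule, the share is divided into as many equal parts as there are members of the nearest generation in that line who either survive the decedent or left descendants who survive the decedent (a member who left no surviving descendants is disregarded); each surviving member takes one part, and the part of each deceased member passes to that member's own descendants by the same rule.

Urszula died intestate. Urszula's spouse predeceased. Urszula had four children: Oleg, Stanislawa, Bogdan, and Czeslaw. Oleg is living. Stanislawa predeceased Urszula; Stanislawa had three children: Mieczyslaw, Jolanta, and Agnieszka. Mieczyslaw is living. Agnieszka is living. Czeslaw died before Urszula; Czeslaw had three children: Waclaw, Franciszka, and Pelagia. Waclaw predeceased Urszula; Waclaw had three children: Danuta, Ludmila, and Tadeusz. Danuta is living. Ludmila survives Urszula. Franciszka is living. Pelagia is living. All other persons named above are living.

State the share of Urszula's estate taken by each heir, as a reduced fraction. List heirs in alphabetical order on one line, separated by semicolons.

Agnieszka 1/12; Bogdan 1/4; Danuta 1/36; Franciszka 1/12; Jolanta 1/12; Ludmila 1/36; Mieczyslaw 1/12; Oleg 1/4; Pelagia 1/12; Tadeusz 1/36

There is no surviving spouse, so the entire estate passes to Urszula's descendants per stirpes.
The estate is divided into 4 equal shares of 1/4 among Oleg, Stanislawa, Bogdan, Czeslaw.
Oleg is living and takes 1/4.
Stanislawa predeceased; the 1/4 allotted to Stanislawa's branch passes to Stanislawa's issue by representation.
The 1/4 is divided into 3 equal shares of 1/12 among Mieczyslaw, Jolanta, Agnieszka.
Mieczyslaw is living and takes 1/12.
Jolanta is living and takes 1/12.
Agnieszka is living and takes 1/12.
Bogdan is living and takes 1/4.
Czeslaw predeceased; the 1/4 allotted to Czeslaw's branch passes to Czeslaw's issue by representation.
The 1/4 is divided into 3 equal shares of 1/12 among Waclaw, Franciszka, Pelagia.
Waclaw predeceased; the 1/12 allotted to Waclaw's branch passes to Waclaw's issue by representation.
The 1/12 is divided into 3 equal shares of 1/36 among Danuta, Ludmila, Tadeusz.
Danuta is living and takes 1/36.
Ludmila is living and takes 1/36.
Tadeusz is living and takes 1/36.
Franciszka is living and takes 1/12.
Pelagia is living and takes 1/12.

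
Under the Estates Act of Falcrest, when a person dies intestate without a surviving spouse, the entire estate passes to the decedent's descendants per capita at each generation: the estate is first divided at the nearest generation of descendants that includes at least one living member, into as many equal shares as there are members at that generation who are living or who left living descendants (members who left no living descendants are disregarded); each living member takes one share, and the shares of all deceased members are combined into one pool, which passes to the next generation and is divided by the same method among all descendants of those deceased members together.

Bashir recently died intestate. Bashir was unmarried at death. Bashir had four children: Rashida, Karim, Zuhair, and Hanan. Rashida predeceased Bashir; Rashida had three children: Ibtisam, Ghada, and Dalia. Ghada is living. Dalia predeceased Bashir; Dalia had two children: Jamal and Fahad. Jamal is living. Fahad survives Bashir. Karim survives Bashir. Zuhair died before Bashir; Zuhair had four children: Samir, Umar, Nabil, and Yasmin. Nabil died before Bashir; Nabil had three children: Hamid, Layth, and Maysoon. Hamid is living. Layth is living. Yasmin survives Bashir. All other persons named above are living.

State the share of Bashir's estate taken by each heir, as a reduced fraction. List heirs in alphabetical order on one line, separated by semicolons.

Fahad 1/35; Ghada 1/14; Hamid 1/35; Hanan 1/4; Ibtisam 1/14; Jamal 1/35; Karim 1/4; Layth 1/35; Maysoon 1/35; Samir 1/14; Umar 1/14; Yasmin 1/14

There is no surviving spouse, so the entire estate passes to Bashir's descendants per capita at each generation.
At generation 1 (Rashida, Karim, Zuhair, Hanan) there are 4 shares of (1)/4 = 1/4 each.
Living: Karim and Hanan — each takes 1/4.
Deceased: Rashida and Zuhair. Their combined 1/2 is pooled and carried to generation 2.
At generation 2 (Ibtisam, Ghada, Dalia, Samir, Umar, Nabil, Yasmin) there are 7 shares of (1/2)/7 = 1/14 each.
Living: Ibtisam, Ghada, Samir, Umar, and Yasmin — each takes 1/14.
Deceased: Dalia and Nabil. Their combined 1/7 is pooled and carried to generation 3.
At generation 3 (Jamal, Fahad, Hamid, Layth, Maysoon) there are 5 shares of (1/7)/5 = 1/35 each.
Living: Jamal, Fahad, Hamid, Layth, and Maysoon — each takes 1/35.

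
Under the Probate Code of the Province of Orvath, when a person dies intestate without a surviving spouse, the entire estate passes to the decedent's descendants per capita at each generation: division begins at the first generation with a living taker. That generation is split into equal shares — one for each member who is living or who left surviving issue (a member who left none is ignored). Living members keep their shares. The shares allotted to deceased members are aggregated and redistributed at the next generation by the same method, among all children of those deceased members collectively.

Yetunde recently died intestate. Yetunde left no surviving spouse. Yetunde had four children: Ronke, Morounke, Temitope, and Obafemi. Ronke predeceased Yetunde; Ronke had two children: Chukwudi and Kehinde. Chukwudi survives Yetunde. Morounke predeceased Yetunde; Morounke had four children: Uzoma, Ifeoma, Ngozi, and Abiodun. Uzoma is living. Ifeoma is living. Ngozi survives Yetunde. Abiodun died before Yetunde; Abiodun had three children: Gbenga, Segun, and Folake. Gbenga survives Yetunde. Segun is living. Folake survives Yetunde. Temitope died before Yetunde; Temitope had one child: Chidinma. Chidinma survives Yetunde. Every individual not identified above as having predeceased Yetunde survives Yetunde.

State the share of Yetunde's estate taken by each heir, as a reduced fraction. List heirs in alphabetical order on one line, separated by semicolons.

Chidinma 3/28; Chukwudi 3/28; Folake 1/28; Gbenga 1/28; Ifeoma 3/28; Kehinde 3/28; Ngozi 3/28; Obafemi 1/4; Segun 1/28; Uzoma 3/28

There is no surviving spouse, so the entire estate passes to Yetunde's descendants per capita at each generation.
At generation 1 (Ronke, Morounke, Temitope, Obafemi) there are 4 shares of (1)/4 = 1/4 each.
Living: Obafemi — each takes 1/4.
Deceased: Ronke, Morounke, and Temitope. Their combined 3/4 is pooled and carried to generation 2.
At generation 2 (Chukwudi, Kehinde, Uzoma, Ifeoma, Ngozi, Abiodun, Chidinma) there are 7 shares of (3/4)/7 = 3/28 each.
Living: Chukwudi, Kehinde, Uzoma, Ifeoma, Ngozi, and Chidinma — each takes 3/28.
Deceased: Abiodun. That 3/28 share is carried to generation 3.
At generation 3 (Gbenga, Segun, Folake) there are 3 shares of (3/28)/3 = 1/28 each.
Living: Gbenga, Segun, and Folake — each takes 1/28.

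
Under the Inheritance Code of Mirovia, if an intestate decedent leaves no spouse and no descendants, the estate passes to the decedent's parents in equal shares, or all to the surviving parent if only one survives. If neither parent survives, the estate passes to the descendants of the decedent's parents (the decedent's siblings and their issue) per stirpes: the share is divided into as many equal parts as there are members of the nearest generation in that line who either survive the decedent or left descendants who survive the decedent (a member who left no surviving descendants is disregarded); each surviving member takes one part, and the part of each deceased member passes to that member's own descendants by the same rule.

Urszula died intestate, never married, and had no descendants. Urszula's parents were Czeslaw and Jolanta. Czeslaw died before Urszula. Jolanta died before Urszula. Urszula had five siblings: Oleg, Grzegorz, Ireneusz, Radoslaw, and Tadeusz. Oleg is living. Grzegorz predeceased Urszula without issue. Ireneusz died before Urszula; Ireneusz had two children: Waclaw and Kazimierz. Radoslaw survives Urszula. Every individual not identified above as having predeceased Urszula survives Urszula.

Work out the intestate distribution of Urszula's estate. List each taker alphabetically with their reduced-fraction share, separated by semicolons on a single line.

Neither parent survives and there are no descendants, so the estate passes to Urszula's siblings and their issue per stirpes.
Grzegorz left no surviving issue, so that branch lapses and is disregarded.
The estate is divided into 4 equal shares of 1/4 among Oleg, Ireneusz, Radoslaw, Tadeusz.
Oleg is living and takes 1/4.
Ireneusz predeceased; the 1/4 allotted to Ireneusz's branch passes to Ireneusz's issue by representation.
The 1/4 is divided into 2 equal shares of 1/8 among Waclaw, Kazimierz.
Waclaw is living and takes 1/8.
Kazimierz is living and takes 1/8.
Radoslaw is living and takes 1/4.
Tadeusz is living and takes 1/4.

Kazimierz 1/8; Oleg 1/4; Radoslaw 1/4; Tadeusz 1/4; Waclaw 1/8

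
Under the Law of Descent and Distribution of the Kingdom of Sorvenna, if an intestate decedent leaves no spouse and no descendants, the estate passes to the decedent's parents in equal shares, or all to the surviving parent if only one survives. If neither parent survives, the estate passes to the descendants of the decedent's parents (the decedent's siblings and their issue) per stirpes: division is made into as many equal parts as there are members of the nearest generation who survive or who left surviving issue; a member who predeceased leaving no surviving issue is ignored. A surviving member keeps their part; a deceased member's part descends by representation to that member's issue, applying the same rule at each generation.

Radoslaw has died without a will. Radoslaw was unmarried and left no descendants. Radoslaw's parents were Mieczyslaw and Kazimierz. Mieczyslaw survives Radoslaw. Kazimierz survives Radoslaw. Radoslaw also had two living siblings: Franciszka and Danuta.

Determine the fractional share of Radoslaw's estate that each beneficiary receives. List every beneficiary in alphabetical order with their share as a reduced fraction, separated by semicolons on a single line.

Both parents survive, so Mieczyslaw and Kazimierz each take 1/2. The siblings take nothing because a surviving parent has priority.

Kazimierz 1/2; Mieczyslaw 1/2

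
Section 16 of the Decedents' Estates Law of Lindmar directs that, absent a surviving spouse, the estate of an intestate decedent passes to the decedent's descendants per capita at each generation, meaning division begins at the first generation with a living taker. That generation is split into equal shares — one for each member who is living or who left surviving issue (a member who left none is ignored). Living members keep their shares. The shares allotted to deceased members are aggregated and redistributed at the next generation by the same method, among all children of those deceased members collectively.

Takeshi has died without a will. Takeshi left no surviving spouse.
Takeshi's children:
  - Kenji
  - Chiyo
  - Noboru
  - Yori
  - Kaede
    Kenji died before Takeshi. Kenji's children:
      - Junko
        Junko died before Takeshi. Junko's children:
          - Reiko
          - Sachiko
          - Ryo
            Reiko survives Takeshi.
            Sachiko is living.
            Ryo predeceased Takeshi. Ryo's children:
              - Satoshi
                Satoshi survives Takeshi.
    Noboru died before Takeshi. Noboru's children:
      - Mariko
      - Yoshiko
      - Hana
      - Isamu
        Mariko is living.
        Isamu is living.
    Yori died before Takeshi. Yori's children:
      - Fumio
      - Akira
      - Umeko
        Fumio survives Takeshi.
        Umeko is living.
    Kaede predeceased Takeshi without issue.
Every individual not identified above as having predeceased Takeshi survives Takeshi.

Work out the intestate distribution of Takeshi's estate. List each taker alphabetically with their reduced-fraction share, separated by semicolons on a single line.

Akira 3/32; Chiyo 1/4; Fumio 3/32; Hana 3/32; Isamu 3/32; Mariko 3/32; Reiko 1/32; Sachiko 1/32; Satoshi 1/32; Umeko 3/32; Yoshiko 3/32

There is no surviving spouse, so the entire estate passes to Takeshi's descendants per capita at each generation.
At generation 1 (Kenji, Chiyo, Noboru, Yori) there are 4 shares of (1)/4 = 1/4 each.
Living: Chiyo — each takes 1/4.
Deceased: Kenji, Noboru, and Yori. Their combined 3/4 is pooled and carried to generation 2.
At generation 2 (Junko, Mariko, Yoshiko, Hana, Isamu, Fumio, Akira, Umeko) there are 8 shares of (3/4)/8 = 3/32 each.
Living: Mariko, Yoshiko, Hana, Isamu, Fumio, Akira, and Umeko — each takes 3/32.
Deceased: Junko. That 3/32 share is carried to generation 3.
At generation 3 (Reiko, Sachiko, Ryo) there are 3 shares of (3/32)/3 = 1/32 each.
Living: Reiko and Sachiko — each takes 1/32.
Deceased: Ryo. That 1/32 share is carried to generation 4.
At generation 4 (Satoshi) there are 1 shares of (1/32)/1 = 1/32 each.
Living: Satoshi — each takes 1/32.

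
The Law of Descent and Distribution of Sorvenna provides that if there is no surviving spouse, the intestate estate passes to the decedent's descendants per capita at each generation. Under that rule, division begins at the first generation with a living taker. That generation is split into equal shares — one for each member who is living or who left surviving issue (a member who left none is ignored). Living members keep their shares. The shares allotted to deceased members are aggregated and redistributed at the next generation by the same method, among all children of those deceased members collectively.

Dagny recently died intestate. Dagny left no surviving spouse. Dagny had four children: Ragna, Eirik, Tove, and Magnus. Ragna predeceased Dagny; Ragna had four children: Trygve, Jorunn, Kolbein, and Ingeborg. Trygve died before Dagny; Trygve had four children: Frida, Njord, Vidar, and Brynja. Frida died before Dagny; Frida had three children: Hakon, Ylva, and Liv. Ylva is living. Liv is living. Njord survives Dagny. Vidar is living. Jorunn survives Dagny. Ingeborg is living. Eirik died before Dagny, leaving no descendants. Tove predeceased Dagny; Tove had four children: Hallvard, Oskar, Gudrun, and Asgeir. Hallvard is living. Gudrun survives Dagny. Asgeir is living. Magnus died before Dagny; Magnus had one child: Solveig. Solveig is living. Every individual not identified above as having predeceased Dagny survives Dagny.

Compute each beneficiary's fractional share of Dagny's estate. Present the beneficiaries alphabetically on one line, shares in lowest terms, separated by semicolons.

There is no surviving spouse, so the entire estate passes to Dagny's descendants per capita at each generation.
No one at generation 1 (Ragna, Tove, Magnus) is living; moving to the next generation.
At generation 2 (Trygve, Jorunn, Kolbein, Ingeborg, Hallvard, Oskar, Gudrun, Asgeir, Solveig) there are 9 shares of (1)/9 = 1/9 each.
Living: Jorunn, Kolbein, Ingeborg, Hallvard, Oskar, Gudrun, Asgeir, and Solveig — each takes 1/9.
Deceased: Trygve. That 1/9 share is carried to generation 3.
At generation 3 (Frida, Njord, Vidar, Brynja) there are 4 shares of (1/9)/4 = 1/36 each.
Living: Njord, Vidar, and Brynja — each takes 1/36.
Deceased: Frida. That 1/36 share is carried to generation 4.
At generation 4 (Hakon, Ylva, Liv) there are 3 shares of (1/36)/3 = 1/108 each.
Living: Hakon, Ylva, and Liv — each takes 1/108.

Asgeir 1/9; Brynja 1/36; Gudrun 1/9; Hakon 1/108; Hallvard 1/9; Ingeborg 1/9; Jorunn 1/9; Kolbein 1/9; Liv 1/108; Njord 1/36; Oskar 1/9; Solveig 1/9; Vidar 1/36; Ylva 1/108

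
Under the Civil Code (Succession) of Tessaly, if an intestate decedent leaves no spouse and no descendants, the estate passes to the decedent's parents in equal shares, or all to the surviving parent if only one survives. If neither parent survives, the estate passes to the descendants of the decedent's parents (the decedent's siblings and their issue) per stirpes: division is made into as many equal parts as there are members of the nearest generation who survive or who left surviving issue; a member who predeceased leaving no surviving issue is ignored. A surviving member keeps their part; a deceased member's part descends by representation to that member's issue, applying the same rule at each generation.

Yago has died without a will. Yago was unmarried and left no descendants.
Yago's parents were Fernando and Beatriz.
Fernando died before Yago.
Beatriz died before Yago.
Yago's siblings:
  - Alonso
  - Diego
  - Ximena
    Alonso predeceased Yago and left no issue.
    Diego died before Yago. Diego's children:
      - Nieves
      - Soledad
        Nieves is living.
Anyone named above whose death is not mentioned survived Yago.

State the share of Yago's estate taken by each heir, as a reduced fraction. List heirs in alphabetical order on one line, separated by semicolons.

Neither parent survives and there are no descendants, so the estate passes to Yago's siblings and their issue per stirpes.
Alonso left no surviving issue, so that branch lapses and is disregarded.
The estate is divided into 2 equal shares of 1/2 among Diego, Ximena.
Diego predeceased; the 1/2 allotted to Diego's branch passes to Diego's issue by representation.
The 1/2 is divided into 2 equal shares of 1/4 among Nieves, Soledad.
Nieves is living and takes 1/4.
Soledad is living and takes 1/4.
Ximena is living and takes 1/2.

Nieves 1/4; Soledad 1/4; Ximena 1/2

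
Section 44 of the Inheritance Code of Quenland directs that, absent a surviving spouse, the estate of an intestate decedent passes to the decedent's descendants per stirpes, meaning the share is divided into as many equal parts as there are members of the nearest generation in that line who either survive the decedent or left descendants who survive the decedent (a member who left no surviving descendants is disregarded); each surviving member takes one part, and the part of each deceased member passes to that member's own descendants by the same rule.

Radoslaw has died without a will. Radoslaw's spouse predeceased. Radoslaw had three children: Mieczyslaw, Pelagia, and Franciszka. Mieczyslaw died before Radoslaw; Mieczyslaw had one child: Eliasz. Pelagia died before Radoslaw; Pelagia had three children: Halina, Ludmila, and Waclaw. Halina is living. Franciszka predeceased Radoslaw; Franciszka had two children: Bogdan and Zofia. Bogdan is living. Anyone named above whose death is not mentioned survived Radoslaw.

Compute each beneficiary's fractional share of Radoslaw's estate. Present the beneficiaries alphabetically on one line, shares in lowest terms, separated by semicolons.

There is no surviving spouse, so the entire estate passes to Radoslaw's descendants per stirpes.
The estate is divided into 3 equal shares of 1/3 among Mieczyslaw, Pelagia, Franciszka.
Mieczyslaw predeceased; the 1/3 allotted to Mieczyslaw's branch passes to Mieczyslaw's issue by representation.
Eliasz is the sole taker at this level and receives the full 1/3.
Pelagia predeceased; the 1/3 allotted to Pelagia's branch passes to Pelagia's issue by representation.
The 1/3 is divided into 3 equal shares of 1/9 among Halina, Ludmila, Waclaw.
Halina is living and takes 1/9.
Ludmila is living and takes 1/9.
Waclaw is living and takes 1/9.
Franciszka predeceased; the 1/3 allotted to Franciszka's branch passes to Franciszka's issue by representation.
The 1/3 is divided into 2 equal shares of 1/6 among Bogdan, Zofia.
Bogdan is living and takes 1/6.
Zofia is living and takes 1/6.

Bogdan 1/6; Eliasz 1/3; Halina 1/9; Ludmila 1/9; Waclaw 1/9; Zofia 1/6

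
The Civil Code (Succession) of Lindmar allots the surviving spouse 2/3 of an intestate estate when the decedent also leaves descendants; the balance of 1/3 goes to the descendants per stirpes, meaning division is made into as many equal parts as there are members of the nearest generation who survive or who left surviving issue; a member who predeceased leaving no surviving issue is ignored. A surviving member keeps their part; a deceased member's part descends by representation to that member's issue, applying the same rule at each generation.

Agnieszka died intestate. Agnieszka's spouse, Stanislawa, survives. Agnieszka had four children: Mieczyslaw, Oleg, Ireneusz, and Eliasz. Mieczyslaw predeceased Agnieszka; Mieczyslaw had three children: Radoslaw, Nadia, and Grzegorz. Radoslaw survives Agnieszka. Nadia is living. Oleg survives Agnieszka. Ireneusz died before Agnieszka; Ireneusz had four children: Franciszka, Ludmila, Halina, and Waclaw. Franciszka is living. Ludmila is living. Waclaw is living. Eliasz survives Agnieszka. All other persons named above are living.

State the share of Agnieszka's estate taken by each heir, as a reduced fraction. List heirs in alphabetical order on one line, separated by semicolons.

Eliasz 1/12; Franciszka 1/48; Grzegorz 1/36; Halina 1/48; Ludmila 1/48; Nadia 1/36; Oleg 1/12; Radoslaw 1/36; Stanislawa 2/3; Waclaw 1/48

Stanislawa, as surviving spouse, takes 2/3.
The remaining 1/3 passes to Agnieszka's descendants per stirpes.
The 1/3 is divided into 4 equal shares of 1/12 among Mieczyslaw, Oleg, Ireneusz, Eliasz.
Mieczyslaw predeceased; the 1/12 allotted to Mieczyslaw's branch passes to Mieczyslaw's issue by representation.
The 1/12 is divided into 3 equal shares of 1/36 among Radoslaw, Nadia, Grzegorz.
Radoslaw is living and takes 1/36.
Nadia is living and takes 1/36.
Grzegorz is living and takes 1/36.
Oleg is living and takes 1/12.
Ireneusz predeceased; the 1/12 allotted to Ireneusz's branch passes to Ireneusz's issue by representation.
The 1/12 is divided into 4 equal shares of 1/48 among Franciszka, Ludmila, Halina, Waclaw.
Franciszka is living and takes 1/48.
Ludmila is living and takes 1/48.
Halina is living and takes 1/48.
Waclaw is living and takes 1/48.
Eliasz is living and takes 1/12.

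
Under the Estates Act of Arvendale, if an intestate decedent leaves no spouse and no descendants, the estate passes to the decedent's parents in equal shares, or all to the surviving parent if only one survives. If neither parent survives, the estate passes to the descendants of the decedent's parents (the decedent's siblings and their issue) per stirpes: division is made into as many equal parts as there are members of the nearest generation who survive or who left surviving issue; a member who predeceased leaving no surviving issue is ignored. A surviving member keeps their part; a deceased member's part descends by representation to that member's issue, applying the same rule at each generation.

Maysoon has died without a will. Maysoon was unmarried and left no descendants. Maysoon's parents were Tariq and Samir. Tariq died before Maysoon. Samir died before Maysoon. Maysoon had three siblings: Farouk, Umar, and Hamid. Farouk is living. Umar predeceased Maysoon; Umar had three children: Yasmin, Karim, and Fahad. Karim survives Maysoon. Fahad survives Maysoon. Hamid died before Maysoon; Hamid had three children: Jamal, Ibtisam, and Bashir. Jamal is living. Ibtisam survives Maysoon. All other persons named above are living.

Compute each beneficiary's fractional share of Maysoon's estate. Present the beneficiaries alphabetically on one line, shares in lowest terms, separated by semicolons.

Bashir 1/9; Fahad 1/9; Farouk 1/3; Ibtisam 1/9; Jamal 1/9; Karim 1/9; Yasmin 1/9

Neither parent survives and there are no descendants, so the estate passes to Maysoon's siblings and their issue per stirpes.
The estate is divided into 3 equal shares of 1/3 among Farouk, Umar, Hamid.
Farouk is living and takes 1/3.
Umar predeceased; the 1/3 allotted to Umar's branch passes to Umar's issue by representation.
The 1/3 is divided into 3 equal shares of 1/9 among Yasmin, Karim, Fahad.
Yasmin is living and takes 1/9.
Karim is living and takes 1/9.
Fahad is living and takes 1/9.
Hamid predeceased; the 1/3 allotted to Hamid's branch passes to Hamid's issue by representation.
The 1/3 is divided into 3 equal shares of 1/9 among Jamal, Ibtisam, Bashir.
Jamal is living and takes 1/9.
Ibtisam is living and takes 1/9.
Bashir is living and takes 1/9.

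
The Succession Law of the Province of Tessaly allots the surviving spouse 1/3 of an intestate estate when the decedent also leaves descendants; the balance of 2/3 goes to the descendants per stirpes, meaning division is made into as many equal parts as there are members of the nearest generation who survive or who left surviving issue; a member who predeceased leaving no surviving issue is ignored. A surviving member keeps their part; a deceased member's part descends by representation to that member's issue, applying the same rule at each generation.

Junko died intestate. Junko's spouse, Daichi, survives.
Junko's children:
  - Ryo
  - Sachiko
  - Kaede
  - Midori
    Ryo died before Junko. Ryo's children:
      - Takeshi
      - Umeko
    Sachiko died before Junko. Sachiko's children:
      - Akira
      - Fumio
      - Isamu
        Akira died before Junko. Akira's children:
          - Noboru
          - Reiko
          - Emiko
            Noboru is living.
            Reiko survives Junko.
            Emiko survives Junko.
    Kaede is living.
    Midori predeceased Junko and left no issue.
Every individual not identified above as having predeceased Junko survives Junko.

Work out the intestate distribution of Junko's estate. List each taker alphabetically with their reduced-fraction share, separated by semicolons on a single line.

Daichi, as surviving spouse, takes 1/3.
The remaining 2/3 passes to Junko's descendants per stirpes.
Midori left no surviving issue, so that branch lapses and is disregarded.
The 2/3 is divided into 3 equal shares of 2/9 among Ryo, Sachiko, Kaede.
Ryo predeceased; the 2/9 allotted to Ryo's branch passes to Ryo's issue by representation.
The 2/9 is divided into 2 equal shares of 1/9 among Takeshi, Umeko.
Takeshi is living and takes 1/9.
Umeko is living and takes 1/9.
Sachiko predeceased; the 2/9 allotted to Sachiko's branch passes to Sachiko's issue by representation.
The 2/9 is divided into 3 equal shares of 2/27 among Akira, Fumio, Isamu.
Akira predeceased; the 2/27 allotted to Akira's branch passes to Akira's issue by representation.
The 2/27 is divided into 3 equal shares of 2/81 among Noboru, Reiko, Emiko.
Noboru is living and takes 2/81.
Reiko is living and takes 2/81.
Emiko is living and takes 2/81.
Fumio is living and takes 2/27.
Isamu is living and takes 2/27.
Kaede is living and takes 2/9.

Daichi 1/3; Emiko 2/81; Fumio 2/27; Isamu 2/27; Kaede 2/9; Noboru 2/81; Reiko 2/81; Takeshi 1/9; Umeko 1/9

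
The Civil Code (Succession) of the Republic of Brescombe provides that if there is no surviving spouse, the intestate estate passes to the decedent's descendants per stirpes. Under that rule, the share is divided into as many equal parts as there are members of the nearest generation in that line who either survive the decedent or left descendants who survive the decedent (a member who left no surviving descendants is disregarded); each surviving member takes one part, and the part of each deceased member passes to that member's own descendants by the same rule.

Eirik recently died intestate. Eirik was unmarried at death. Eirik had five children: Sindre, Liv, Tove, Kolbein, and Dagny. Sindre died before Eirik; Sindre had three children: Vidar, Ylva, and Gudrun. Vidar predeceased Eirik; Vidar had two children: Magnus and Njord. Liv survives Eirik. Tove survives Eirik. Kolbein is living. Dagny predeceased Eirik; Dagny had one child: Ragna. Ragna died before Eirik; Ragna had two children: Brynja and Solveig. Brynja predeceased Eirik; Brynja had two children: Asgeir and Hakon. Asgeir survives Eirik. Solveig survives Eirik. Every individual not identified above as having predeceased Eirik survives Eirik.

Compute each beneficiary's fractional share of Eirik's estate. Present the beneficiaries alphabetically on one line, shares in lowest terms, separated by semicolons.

Asgeir 1/20; Gudrun 1/15; Hakon 1/20; Kolbein 1/5; Liv 1/5; Magnus 1/30; Njord 1/30; Solveig 1/10; Tove 1/5; Ylva 1/15

There is no surviving spouse, so the entire estate passes to Eirik's descendants per stirpes.
The estate is divided into 5 equal shares of 1/5 among Sindre, Liv, Tove, Kolbein, Dagny.
Sindre predeceased; the 1/5 allotted to Sindre's branch passes to Sindre's issue by representation.
The 1/5 is divided into 3 equal shares of 1/15 among Vidar, Ylva, Gudrun.
Vidar predeceased; the 1/15 allotted to Vidar's branch passes to Vidar's issue by representation.
The 1/15 is divided into 2 equal shares of 1/30 among Magnus, Njord.
Magnus is living and takes 1/30.
Njord is living and takes 1/30.
Ylva is living and takes 1/15.
Gudrun is living and takes 1/15.
Liv is living and takes 1/5.
Tove is living and takes 1/5.
Kolbein is living and takes 1/5.
Dagny predeceased; the 1/5 allotted to Dagny's branch passes to Dagny's issue by representation.
Ragna's line is the sole branch at this level, so the full 1/5 passes to Ragna's issue by representation.
The 1/5 is divided into 2 equal shares of 1/10 among Brynja, Solveig.
Brynja predeceased; the 1/10 allotted to Brynja's branch passes to Brynja's issue by representation.
The 1/10 is divided into 2 equal shares of 1/20 among Asgeir, Hakon.
Asgeir is living and takes 1/20.
Hakon is living and takes 1/20.
Solveig is living and takes 1/10.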